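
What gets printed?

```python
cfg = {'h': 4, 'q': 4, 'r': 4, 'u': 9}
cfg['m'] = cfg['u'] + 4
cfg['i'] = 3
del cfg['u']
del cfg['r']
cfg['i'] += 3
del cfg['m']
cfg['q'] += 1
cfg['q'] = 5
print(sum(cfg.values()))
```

cfg['m'] = cfg['u']+4 = 13 → {'h': 4, 'q': 4, 'r': 4, 'u': 9, 'm': 13}
cfg['i'] = 3 → {'h': 4, 'q': 4, 'r': 4, 'u': 9, 'm': 13, 'i': 3}
del 'u' → {'h': 4, 'q': 4, 'r': 4, 'm': 13, 'i': 3}
del 'r' → {'h': 4, 'q': 4, 'm': 13, 'i': 3}
cfg['i'] = 3+3 = 6 → {'h': 4, 'q': 4, 'm': 13, 'i': 6}
del 'm' → {'h': 4, 'q': 4, 'i': 6}
cfg['q'] = 4+1 = 5 → {'h': 4, 'q': 5, 'i': 6}
cfg['q'] = 5 → {'h': 4, 'q': 5, 'i': 6}
sum of values = 15

15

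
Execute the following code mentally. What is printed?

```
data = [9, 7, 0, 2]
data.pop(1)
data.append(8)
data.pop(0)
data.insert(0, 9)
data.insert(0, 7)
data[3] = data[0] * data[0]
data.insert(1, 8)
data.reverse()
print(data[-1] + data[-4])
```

pop(1) removes 7 → [9, 0, 2]
append 8 → [9, 0, 2, 8]
pop(0) removes 9 → [0, 2, 8]
insert 9 at 0 → [9, 0, 2, 8]
insert 7 at 0 → [7, 9, 0, 2, 8]
data[3] = data[0]*data[0] = 7*7 = 49 → [7, 9, 0, 49, 8]
insert 8 at 1 → [7, 8, 9, 0, 49, 8]
reverse → [8, 49, 0, 9, 8, 7]
data[-1]+data[-4] = 7+0 = 7

7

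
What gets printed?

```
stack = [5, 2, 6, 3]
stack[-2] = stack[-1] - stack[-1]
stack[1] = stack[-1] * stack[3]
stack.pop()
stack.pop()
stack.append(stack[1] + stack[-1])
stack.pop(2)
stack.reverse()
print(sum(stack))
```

14

stack[-2] = stack[-1]-stack[-1] = 3-3 = 0 → [5, 2, 0, 3]
stack[1] = stack[-1]*stack[3] = 3*3 = 9 → [5, 9, 0, 3]
pop() removes 3 → [5, 9, 0]
pop() removes 0 → [5, 9]
append stack[1]+stack[-1] = 9+9 = 18 → [5, 9, 18]
pop(2) removes 18 → [5, 9]
reverse → [9, 5]
sum = 14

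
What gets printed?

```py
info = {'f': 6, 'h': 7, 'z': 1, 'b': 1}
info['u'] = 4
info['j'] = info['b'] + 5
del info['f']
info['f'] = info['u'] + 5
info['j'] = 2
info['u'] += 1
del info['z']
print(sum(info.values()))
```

info['u'] = 4 → {'f': 6, 'h': 7, 'z': 1, 'b': 1, 'u': 4}
info['j'] = info['b']+5 = 6 → {'f': 6, 'h': 7, 'z': 1, 'b': 1, 'u': 4, 'j': 6}
del 'f' → {'h': 7, 'z': 1, 'b': 1, 'u': 4, 'j': 6}
info['f'] = info['u']+5 = 9 → {'h': 7, 'z': 1, 'b': 1, 'u': 4, 'j': 6, 'f': 9}
info['j'] = 2 → {'h': 7, 'z': 1, 'b': 1, 'u': 4, 'j': 2, 'f': 9}
info['u'] = 4+1 = 5 → {'h': 7, 'z': 1, 'b': 1, 'u': 5, 'j': 2, 'f': 9}
del 'z' → {'h': 7, 'b': 1, 'u': 5, 'j': 2, 'f': 9}
sum of values = 24

24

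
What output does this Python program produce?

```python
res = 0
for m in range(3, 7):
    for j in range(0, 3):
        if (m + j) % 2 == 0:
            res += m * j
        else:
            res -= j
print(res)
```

m=3,j=0: odd sum, res = 0-0 = 0
m=3,j=1: even sum, res = 0+3 = 3
m=3,j=2: odd sum, res = 3-2 = 1
m=4,j=0: even sum, res = 1+0 = 1
m=4,j=1: odd sum, res = 1-1 = 0
m=4,j=2: even sum, res = 0+8 = 8
m=5,j=0: odd sum, res = 8-0 = 8
m=5,j=1: even sum, res = 8+5 = 13
m=5,j=2: odd sum, res = 13-2 = 11
m=6,j=0: even sum, res = 11+0 = 11
m=6,j=1: odd sum, res = 11-1 = 10
m=6,j=2: even sum, res = 10+12 = 22

22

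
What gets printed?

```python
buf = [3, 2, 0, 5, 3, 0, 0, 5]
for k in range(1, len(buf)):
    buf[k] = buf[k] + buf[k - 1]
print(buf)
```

[3, 5, 5, 10, 13, 13, 13, 18]

k=1: buf[1] = 2+3 = 5 → [3, 5, 0, 5, 3, 0, 0, 5]
k=2: buf[2] = 0+5 = 5 → [3, 5, 5, 5, 3, 0, 0, 5]
k=3: buf[3] = 5+5 = 10 → [3, 5, 5, 10, 3, 0, 0, 5]
k=4: buf[4] = 3+10 = 13 → [3, 5, 5, 10, 13, 0, 0, 5]
k=5: buf[5] = 0+13 = 13 → [3, 5, 5, 10, 13, 13, 0, 5]
k=6: buf[6] = 0+13 = 13 → [3, 5, 5, 10, 13, 13, 13, 5]
k=7: buf[7] = 5+13 = 18 → [3, 5, 5, 10, 13, 13, 13, 18]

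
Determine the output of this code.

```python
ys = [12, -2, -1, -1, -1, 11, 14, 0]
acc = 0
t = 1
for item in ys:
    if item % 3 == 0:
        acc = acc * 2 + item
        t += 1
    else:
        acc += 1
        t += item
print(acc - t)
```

item=12: %3==0, acc = 0*2+12 = 12; t=2
item=-2: not %3==0, acc = 12+1 = 13; t=0
item=-1: not %3==0, acc = 13+1 = 14; t=-1
item=-1: not %3==0, acc = 14+1 = 15; t=-2
item=-1: not %3==0, acc = 15+1 = 16; t=-3
item=11: not %3==0, acc = 16+1 = 17; t=8
item=14: not %3==0, acc = 17+1 = 18; t=22
item=0: %3==0, acc = 18*2+0 = 36; t=23
acc-t = 36-23 = 13

13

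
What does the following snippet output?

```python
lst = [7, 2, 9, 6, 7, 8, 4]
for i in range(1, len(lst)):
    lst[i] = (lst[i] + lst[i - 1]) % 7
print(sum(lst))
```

24

i=1: lst[1] = (2+7)%7 = 2 → [7, 2, 9, 6, 7, 8, 4]
i=2: lst[2] = (9+2)%7 = 4 → [7, 2, 4, 6, 7, 8, 4]
i=3: lst[3] = (6+4)%7 = 3 → [7, 2, 4, 3, 7, 8, 4]
i=4: lst[4] = (7+3)%7 = 3 → [7, 2, 4, 3, 3, 8, 4]
i=5: lst[5] = (8+3)%7 = 4 → [7, 2, 4, 3, 3, 4, 4]
i=6: lst[6] = (4+4)%7 = 1 → [7, 2, 4, 3, 3, 4, 1]
sum = 24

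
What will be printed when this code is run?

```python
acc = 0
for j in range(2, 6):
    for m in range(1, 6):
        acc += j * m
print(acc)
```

210

j=2,m=1: acc = 0+2 = 2
j=2,m=2: acc = 2+4 = 6
j=2,m=3: acc = 6+6 = 12
j=2,m=4: acc = 12+8 = 20
j=2,m=5: acc = 20+10 = 30
j=3,m=1: acc = 30+3 = 33
j=3,m=2: acc = 33+6 = 39
j=3,m=3: acc = 39+9 = 48
j=3,m=4: acc = 48+12 = 60
j=3,m=5: acc = 60+15 = 75
j=4,m=1: acc = 75+4 = 79
j=4,m=2: acc = 79+8 = 87
j=4,m=3: acc = 87+12 = 99
j=4,m=4: acc = 99+16 = 115
j=4,m=5: acc = 115+20 = 135
j=5,m=1: acc = 135+5 = 140
j=5,m=2: acc = 140+10 = 150
j=5,m=3: acc = 150+15 = 165
j=5,m=4: acc = 165+20 = 185
j=5,m=5: acc = 185+25 = 210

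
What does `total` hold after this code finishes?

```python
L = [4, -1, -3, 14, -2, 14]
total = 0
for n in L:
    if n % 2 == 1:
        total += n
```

n=4: not odd
n=-1: odd, total = 0+(-1) = -1
n=-3: odd, total = (-1)+(-3) = -4
n=14: not odd
n=-2: not odd
n=14: not odd

-4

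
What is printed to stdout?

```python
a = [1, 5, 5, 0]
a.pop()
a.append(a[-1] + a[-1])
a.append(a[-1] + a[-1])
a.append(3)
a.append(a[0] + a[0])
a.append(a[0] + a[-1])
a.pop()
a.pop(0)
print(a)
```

[5, 5, 10, 20, 3, 2]

pop() removes 0 → [1, 5, 5]
append a[-1]+a[-1] = 5+5 = 10 → [1, 5, 5, 10]
append a[-1]+a[-1] = 10+10 = 20 → [1, 5, 5, 10, 20]
append 3 → [1, 5, 5, 10, 20, 3]
append a[0]+a[0] = 1+1 = 2 → [1, 5, 5, 10, 20, 3, 2]
append a[0]+a[-1] = 1+2 = 3 → [1, 5, 5, 10, 20, 3, 2, 3]
pop() removes 3 → [1, 5, 5, 10, 20, 3, 2]
pop(0) removes 1 → [5, 5, 10, 20, 3, 2]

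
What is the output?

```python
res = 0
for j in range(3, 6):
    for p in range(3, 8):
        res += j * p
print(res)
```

300

j=3,p=3: res = 0+9 = 9
j=3,p=4: res = 9+12 = 21
j=3,p=5: res = 21+15 = 36
j=3,p=6: res = 36+18 = 54
j=3,p=7: res = 54+21 = 75
j=4,p=3: res = 75+12 = 87
j=4,p=4: res = 87+16 = 103
j=4,p=5: res = 103+20 = 123
j=4,p=6: res = 123+24 = 147
j=4,p=7: res = 147+28 = 175
j=5,p=3: res = 175+15 = 190
j=5,p=4: res = 190+20 = 210
j=5,p=5: res = 210+25 = 235
j=5,p=6: res = 235+30 = 265
j=5,p=7: res = 265+35 = 300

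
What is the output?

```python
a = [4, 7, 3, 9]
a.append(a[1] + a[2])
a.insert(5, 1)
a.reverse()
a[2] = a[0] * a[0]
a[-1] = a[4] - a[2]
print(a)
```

[1, 10, 1, 3, 7, 6]

append a[1]+a[2] = 7+3 = 10 → [4, 7, 3, 9, 10]
insert 1 at 5 → [4, 7, 3, 9, 10, 1]
reverse → [1, 10, 9, 3, 7, 4]
a[2] = a[0]*a[0] = 1*1 = 1 → [1, 10, 1, 3, 7, 4]
a[-1] = a[4]-a[2] = 7-1 = 6 → [1, 10, 1, 3, 7, 6]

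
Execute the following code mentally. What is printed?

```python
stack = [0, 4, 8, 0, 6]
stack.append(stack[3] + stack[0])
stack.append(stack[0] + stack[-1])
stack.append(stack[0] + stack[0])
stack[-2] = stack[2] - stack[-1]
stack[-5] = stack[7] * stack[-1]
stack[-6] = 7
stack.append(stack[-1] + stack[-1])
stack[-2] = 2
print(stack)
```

[0, 4, 7, 0, 6, 0, 8, 2, 0]

append stack[3]+stack[0] = 0+0 = 0 → [0, 4, 8, 0, 6, 0]
append stack[0]+stack[-1] = 0+0 = 0 → [0, 4, 8, 0, 6, 0, 0]
append stack[0]+stack[0] = 0+0 = 0 → [0, 4, 8, 0, 6, 0, 0, 0]
stack[-2] = stack[2]-stack[-1] = 8-0 = 8 → [0, 4, 8, 0, 6, 0, 8, 0]
stack[-5] = stack[7]*stack[-1] = 0*0 = 0 → [0, 4, 8, 0, 6, 0, 8, 0]
stack[-6] = 7 → [0, 4, 7, 0, 6, 0, 8, 0]
append stack[-1]+stack[-1] = 0+0 = 0 → [0, 4, 7, 0, 6, 0, 8, 0, 0]
stack[-2] = 2 → [0, 4, 7, 0, 6, 0, 8, 2, 0]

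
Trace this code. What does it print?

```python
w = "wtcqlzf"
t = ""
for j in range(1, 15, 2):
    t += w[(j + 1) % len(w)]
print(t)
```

clftqzw

j=1: add w[2]='c' → 'c'
j=3: add w[4]='l' → 'cl'
j=5: add w[6]='f' → 'clf'
j=7: add w[1]='t' → 'clft'
j=9: add w[3]='q' → 'clftq'
j=11: add w[5]='z' → 'clftqz'
j=13: add w[0]='w' → 'clftqzw'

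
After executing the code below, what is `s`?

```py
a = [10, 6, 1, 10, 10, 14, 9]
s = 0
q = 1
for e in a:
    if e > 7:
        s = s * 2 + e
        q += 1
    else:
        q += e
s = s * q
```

4121

e=10: >7, s = 0*2+10 = 10; q=2
e=6: not >7; q=8
e=1: not >7; q=9
e=10: >7, s = 10*2+10 = 30; q=10
e=10: >7, s = 30*2+10 = 70; q=11
e=14: >7, s = 70*2+14 = 154; q=12
e=9: >7, s = 154*2+9 = 317; q=13
s*q = 317*13 = 4121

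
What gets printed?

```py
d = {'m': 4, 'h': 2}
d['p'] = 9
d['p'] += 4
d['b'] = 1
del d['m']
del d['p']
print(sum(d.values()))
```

3

d['p'] = 9 → {'m': 4, 'h': 2, 'p': 9}
d['p'] = 9+4 = 13 → {'m': 4, 'h': 2, 'p': 13}
d['b'] = 1 → {'m': 4, 'h': 2, 'p': 13, 'b': 1}
del 'm' → {'h': 2, 'p': 13, 'b': 1}
del 'p' → {'h': 2, 'b': 1}
sum of values = 3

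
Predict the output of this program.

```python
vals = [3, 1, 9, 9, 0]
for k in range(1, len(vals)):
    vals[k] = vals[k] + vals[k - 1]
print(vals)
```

k=1: vals[1] = 1+3 = 4 → [3, 4, 9, 9, 0]
k=2: vals[2] = 9+4 = 13 → [3, 4, 13, 9, 0]
k=3: vals[3] = 9+13 = 22 → [3, 4, 13, 22, 0]
k=4: vals[4] = 0+22 = 22 → [3, 4, 13, 22, 22]

[3, 4, 13, 22, 22]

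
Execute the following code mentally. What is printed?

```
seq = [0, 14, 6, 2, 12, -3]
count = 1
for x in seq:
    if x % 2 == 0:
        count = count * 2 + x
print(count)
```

184

x=0: even, count = 1*2+0 = 2
x=14: even, count = 2*2+14 = 18
x=6: even, count = 18*2+6 = 42
x=2: even, count = 42*2+2 = 86
x=12: even, count = 86*2+12 = 184
x=-3: not even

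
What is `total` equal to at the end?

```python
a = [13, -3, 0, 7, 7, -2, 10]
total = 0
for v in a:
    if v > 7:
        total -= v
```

-23

v=13: >7, total = 0-13 = -13
v=-3: not >7
v=0: not >7
v=7: not >7
v=7: not >7
v=-2: not >7
v=10: >7, total = (-13)-10 = -23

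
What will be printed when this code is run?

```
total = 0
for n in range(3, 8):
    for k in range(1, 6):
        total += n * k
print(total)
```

n=3,k=1: total = 0+3 = 3
n=3,k=2: total = 3+6 = 9
n=3,k=3: total = 9+9 = 18
n=3,k=4: total = 18+12 = 30
n=3,k=5: total = 30+15 = 45
n=4,k=1: total = 45+4 = 49
n=4,k=2: total = 49+8 = 57
n=4,k=3: total = 57+12 = 69
n=4,k=4: total = 69+16 = 85
n=4,k=5: total = 85+20 = 105
n=5,k=1: total = 105+5 = 110
n=5,k=2: total = 110+10 = 120
n=5,k=3: total = 120+15 = 135
n=5,k=4: total = 135+20 = 155
n=5,k=5: total = 155+25 = 180
n=6,k=1: total = 180+6 = 186
n=6,k=2: total = 186+12 = 198
n=6,k=3: total = 198+18 = 216
n=6,k=4: total = 216+24 = 240
n=6,k=5: total = 240+30 = 270
n=7,k=1: total = 270+7 = 277
n=7,k=2: total = 277+14 = 291
n=7,k=3: total = 291+21 = 312
n=7,k=4: total = 312+28 = 340
n=7,k=5: total = 340+35 = 375

375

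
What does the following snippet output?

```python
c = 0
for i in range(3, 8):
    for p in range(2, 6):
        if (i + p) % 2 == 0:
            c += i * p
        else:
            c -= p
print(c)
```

i=3,p=2: odd sum, c = 0-2 = -2
i=3,p=3: even sum, c = (-2)+9 = 7
i=3,p=4: odd sum, c = 7-4 = 3
i=3,p=5: even sum, c = 3+15 = 18
i=4,p=2: even sum, c = 18+8 = 26
i=4,p=3: odd sum, c = 26-3 = 23
i=4,p=4: even sum, c = 23+16 = 39
i=4,p=5: odd sum, c = 39-5 = 34
i=5,p=2: odd sum, c = 34-2 = 32
i=5,p=3: even sum, c = 32+15 = 47
i=5,p=4: odd sum, c = 47-4 = 43
i=5,p=5: even sum, c = 43+25 = 68
i=6,p=2: even sum, c = 68+12 = 80
i=6,p=3: odd sum, c = 80-3 = 77
i=6,p=4: even sum, c = 77+24 = 101
i=6,p=5: odd sum, c = 101-5 = 96
i=7,p=2: odd sum, c = 96-2 = 94
i=7,p=3: even sum, c = 94+21 = 115
i=7,p=4: odd sum, c = 115-4 = 111
i=7,p=5: even sum, c = 111+35 = 146

146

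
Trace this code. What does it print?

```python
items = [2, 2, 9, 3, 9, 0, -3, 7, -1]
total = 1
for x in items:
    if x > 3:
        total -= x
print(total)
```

-24

x=2: not >3
x=2: not >3
x=9: >3, total = 1-9 = -8
x=3: not >3
x=9: >3, total = (-8)-9 = -17
x=0: not >3
x=-3: not >3
x=7: >3, total = (-17)-7 = -24
x=-1: not >3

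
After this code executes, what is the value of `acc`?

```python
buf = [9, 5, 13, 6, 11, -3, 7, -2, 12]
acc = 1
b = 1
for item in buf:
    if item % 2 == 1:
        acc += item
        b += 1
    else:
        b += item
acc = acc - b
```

item=9: odd, acc = 1+9 = 10; b=2
item=5: odd, acc = 10+5 = 15; b=3
item=13: odd, acc = 15+13 = 28; b=4
item=6: not odd; b=10
item=11: odd, acc = 28+11 = 39; b=11
item=-3: odd, acc = 39+(-3) = 36; b=12
item=7: odd, acc = 36+7 = 43; b=13
item=-2: not odd; b=11
item=12: not odd; b=23
acc-b = 43-23 = 20

20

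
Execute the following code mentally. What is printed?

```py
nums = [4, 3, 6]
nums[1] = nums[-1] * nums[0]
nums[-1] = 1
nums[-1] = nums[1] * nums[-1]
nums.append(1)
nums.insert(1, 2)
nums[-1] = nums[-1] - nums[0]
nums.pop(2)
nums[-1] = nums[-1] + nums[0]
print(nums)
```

[4, 2, 24, 1]

nums[1] = nums[-1]*nums[0] = 6*4 = 24 → [4, 24, 6]
nums[-1] = 1 → [4, 24, 1]
nums[-1] = nums[1]*nums[-1] = 24*1 = 24 → [4, 24, 24]
append 1 → [4, 24, 24, 1]
insert 2 at 1 → [4, 2, 24, 24, 1]
nums[-1] = nums[-1]-nums[0] = 1-4 = -3 → [4, 2, 24, 24, -3]
pop(2) removes 24 → [4, 2, 24, -3]
nums[-1] = nums[-1]+nums[0] = (-3)+4 = 1 → [4, 2, 24, 1]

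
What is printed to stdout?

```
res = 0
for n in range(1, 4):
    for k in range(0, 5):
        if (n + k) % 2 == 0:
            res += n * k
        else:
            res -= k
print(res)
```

n=1,k=0: odd sum, res = 0-0 = 0
n=1,k=1: even sum, res = 0+1 = 1
n=1,k=2: odd sum, res = 1-2 = -1
n=1,k=3: even sum, res = (-1)+3 = 2
n=1,k=4: odd sum, res = 2-4 = -2
n=2,k=0: even sum, res = (-2)+0 = -2
n=2,k=1: odd sum, res = (-2)-1 = -3
n=2,k=2: even sum, res = (-3)+4 = 1
n=2,k=3: odd sum, res = 1-3 = -2
n=2,k=4: even sum, res = (-2)+8 = 6
n=3,k=0: odd sum, res = 6-0 = 6
n=3,k=1: even sum, res = 6+3 = 9
n=3,k=2: odd sum, res = 9-2 = 7
n=3,k=3: even sum, res = 7+9 = 16
n=3,k=4: odd sum, res = 16-4 = 12

12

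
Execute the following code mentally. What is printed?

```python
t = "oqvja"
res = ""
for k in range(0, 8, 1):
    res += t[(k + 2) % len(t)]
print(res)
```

vjaoqvja

k=0: add t[2]='v' → 'v'
k=1: add t[3]='j' → 'vj'
k=2: add t[4]='a' → 'vja'
k=3: add t[0]='o' → 'vjao'
k=4: add t[1]='q' → 'vjaoq'
k=5: add t[2]='v' → 'vjaoqv'
k=6: add t[3]='j' → 'vjaoqvj'
k=7: add t[4]='a' → 'vjaoqvja'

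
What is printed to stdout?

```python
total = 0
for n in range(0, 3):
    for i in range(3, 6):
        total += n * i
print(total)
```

n=0,i=3: total = 0+0 = 0
n=0,i=4: total = 0+0 = 0
n=0,i=5: total = 0+0 = 0
n=1,i=3: total = 0+3 = 3
n=1,i=4: total = 3+4 = 7
n=1,i=5: total = 7+5 = 12
n=2,i=3: total = 12+6 = 18
n=2,i=4: total = 18+8 = 26
n=2,i=5: total = 26+10 = 36

36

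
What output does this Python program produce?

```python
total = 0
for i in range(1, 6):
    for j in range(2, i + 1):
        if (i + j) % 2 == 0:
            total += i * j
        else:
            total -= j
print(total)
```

i=2,j=2: even sum, total = 0+4 = 4
i=3,j=2: odd sum, total = 4-2 = 2
i=3,j=3: even sum, total = 2+9 = 11
i=4,j=2: even sum, total = 11+8 = 19
i=4,j=3: odd sum, total = 19-3 = 16
i=4,j=4: even sum, total = 16+16 = 32
i=5,j=2: odd sum, total = 32-2 = 30
i=5,j=3: even sum, total = 30+15 = 45
i=5,j=4: odd sum, total = 45-4 = 41
i=5,j=5: even sum, total = 41+25 = 66

66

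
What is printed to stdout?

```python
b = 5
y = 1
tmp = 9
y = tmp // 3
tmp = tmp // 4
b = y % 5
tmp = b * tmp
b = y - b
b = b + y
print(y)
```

y = 9//3 = 3
tmp = 9//4 = 2
b = 3%5 = 3
tmp = 3*2 = 6
b = 3-3 = 0
b = 0+3 = 3

3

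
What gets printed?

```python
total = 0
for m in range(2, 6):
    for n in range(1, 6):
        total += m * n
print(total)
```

m=2,n=1: total = 0+2 = 2
m=2,n=2: total = 2+4 = 6
m=2,n=3: total = 6+6 = 12
m=2,n=4: total = 12+8 = 20
m=2,n=5: total = 20+10 = 30
m=3,n=1: total = 30+3 = 33
m=3,n=2: total = 33+6 = 39
m=3,n=3: total = 39+9 = 48
m=3,n=4: total = 48+12 = 60
m=3,n=5: total = 60+15 = 75
m=4,n=1: total = 75+4 = 79
m=4,n=2: total = 79+8 = 87
m=4,n=3: total = 87+12 = 99
m=4,n=4: total = 99+16 = 115
m=4,n=5: total = 115+20 = 135
m=5,n=1: total = 135+5 = 140
m=5,n=2: total = 140+10 = 150
m=5,n=3: total = 150+15 = 165
m=5,n=4: total = 165+20 = 185
m=5,n=5: total = 185+25 = 210

210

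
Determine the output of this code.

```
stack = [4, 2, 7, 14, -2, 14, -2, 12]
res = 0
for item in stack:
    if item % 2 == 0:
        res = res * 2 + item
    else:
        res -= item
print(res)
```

368

item=4: even, res = 0*2+4 = 4
item=2: even, res = 4*2+2 = 10
item=7: not even, res = 10-7 = 3
item=14: even, res = 3*2+14 = 20
item=-2: even, res = 20*2+(-2) = 38
item=14: even, res = 38*2+14 = 90
item=-2: even, res = 90*2+(-2) = 178
item=12: even, res = 178*2+12 = 368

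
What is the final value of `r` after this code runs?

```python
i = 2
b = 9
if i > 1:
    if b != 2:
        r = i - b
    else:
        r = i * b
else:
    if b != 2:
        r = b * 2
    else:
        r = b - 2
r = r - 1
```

-8

i=2, b=9
i > 1 is True; b != 2 is True
→ r = i - b = -7
r = (-7)-1 = -8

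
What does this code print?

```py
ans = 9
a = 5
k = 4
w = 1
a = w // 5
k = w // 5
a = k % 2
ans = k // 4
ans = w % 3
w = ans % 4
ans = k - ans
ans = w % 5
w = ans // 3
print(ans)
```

a = 1//5 = 0
k = 1//5 = 0
a = 0%2 = 0
ans = 0//4 = 0
ans = 1%3 = 1
w = 1%4 = 1
ans = 0-1 = -1
ans = 1%5 = 1
w = 1//3 = 0

1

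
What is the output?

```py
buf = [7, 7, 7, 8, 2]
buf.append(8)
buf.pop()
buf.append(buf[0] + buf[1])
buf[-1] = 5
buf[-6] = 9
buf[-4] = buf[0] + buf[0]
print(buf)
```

[9, 7, 18, 8, 2, 5]

append 8 → [7, 7, 7, 8, 2, 8]
pop() removes 8 → [7, 7, 7, 8, 2]
append buf[0]+buf[1] = 7+7 = 14 → [7, 7, 7, 8, 2, 14]
buf[-1] = 5 → [7, 7, 7, 8, 2, 5]
buf[-6] = 9 → [9, 7, 7, 8, 2, 5]
buf[-4] = buf[0]+buf[0] = 9+9 = 18 → [9, 7, 18, 8, 2, 5]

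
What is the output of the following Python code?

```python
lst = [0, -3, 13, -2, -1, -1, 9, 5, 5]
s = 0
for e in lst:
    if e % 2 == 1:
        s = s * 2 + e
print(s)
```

251

e=0: not odd
e=-3: odd, s = 0*2+(-3) = -3
e=13: odd, s = (-3)*2+13 = 7
e=-2: not odd
e=-1: odd, s = 7*2+(-1) = 13
e=-1: odd, s = 13*2+(-1) = 25
e=9: odd, s = 25*2+9 = 59
e=5: odd, s = 59*2+5 = 123
e=5: odd, s = 123*2+5 = 251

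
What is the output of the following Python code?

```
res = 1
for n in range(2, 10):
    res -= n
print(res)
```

-43

n=2: res = 1-2 = -1
n=3: res = (-1)-3 = -4
n=4: res = (-4)-4 = -8
n=5: res = (-8)-5 = -13
n=6: res = (-13)-6 = -19
n=7: res = (-19)-7 = -26
n=8: res = (-26)-8 = -34
n=9: res = (-34)-9 = -43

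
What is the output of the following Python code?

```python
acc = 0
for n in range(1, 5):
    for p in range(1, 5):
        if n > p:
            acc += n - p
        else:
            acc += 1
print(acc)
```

20

n=1,p=1: not 1>1, acc = 0+1 = 1
n=1,p=2: not 1>2, acc = 1+1 = 2
n=1,p=3: not 1>3, acc = 2+1 = 3
n=1,p=4: not 1>4, acc = 3+1 = 4
n=2,p=1: 2>1, acc = 4+1 = 5
n=2,p=2: not 2>2, acc = 5+1 = 6
n=2,p=3: not 2>3, acc = 6+1 = 7
n=2,p=4: not 2>4, acc = 7+1 = 8
n=3,p=1: 3>1, acc = 8+2 = 10
n=3,p=2: 3>2, acc = 10+1 = 11
n=3,p=3: not 3>3, acc = 11+1 = 12
n=3,p=4: not 3>4, acc = 12+1 = 13
n=4,p=1: 4>1, acc = 13+3 = 16
n=4,p=2: 4>2, acc = 16+2 = 18
n=4,p=3: 4>3, acc = 18+1 = 19
n=4,p=4: not 4>4, acc = 19+1 = 20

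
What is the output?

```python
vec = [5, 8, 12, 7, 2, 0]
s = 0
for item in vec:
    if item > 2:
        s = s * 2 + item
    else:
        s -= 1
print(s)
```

101

item=5: >2, s = 0*2+5 = 5
item=8: >2, s = 5*2+8 = 18
item=12: >2, s = 18*2+12 = 48
item=7: >2, s = 48*2+7 = 103
item=2: not >2, s = 103-1 = 102
item=0: not >2, s = 102-1 = 101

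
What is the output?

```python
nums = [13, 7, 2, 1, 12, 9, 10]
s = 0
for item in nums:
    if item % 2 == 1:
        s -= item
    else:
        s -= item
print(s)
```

item=13: odd, s = 0-13 = -13
item=7: odd, s = (-13)-7 = -20
item=2: not odd, s = (-20)-2 = -22
item=1: odd, s = (-22)-1 = -23
item=12: not odd, s = (-23)-12 = -35
item=9: odd, s = (-35)-9 = -44
item=10: not odd, s = (-44)-10 = -54

-54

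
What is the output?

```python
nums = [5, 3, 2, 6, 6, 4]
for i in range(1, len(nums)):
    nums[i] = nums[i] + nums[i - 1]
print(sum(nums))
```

i=1: nums[1] = 3+5 = 8 → [5, 8, 2, 6, 6, 4]
i=2: nums[2] = 2+8 = 10 → [5, 8, 10, 6, 6, 4]
i=3: nums[3] = 6+10 = 16 → [5, 8, 10, 16, 6, 4]
i=4: nums[4] = 6+16 = 22 → [5, 8, 10, 16, 22, 4]
i=5: nums[5] = 4+22 = 26 → [5, 8, 10, 16, 22, 26]
sum = 87

87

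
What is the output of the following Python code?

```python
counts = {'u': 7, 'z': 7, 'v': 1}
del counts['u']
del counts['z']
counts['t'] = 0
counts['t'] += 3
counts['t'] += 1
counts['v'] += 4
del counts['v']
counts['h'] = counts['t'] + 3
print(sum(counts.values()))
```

del 'u' → {'z': 7, 'v': 1}
del 'z' → {'v': 1}
counts['t'] = 0 → {'v': 1, 't': 0}
counts['t'] = 0+3 = 3 → {'v': 1, 't': 3}
counts['t'] = 3+1 = 4 → {'v': 1, 't': 4}
counts['v'] = 1+4 = 5 → {'v': 5, 't': 4}
del 'v' → {'t': 4}
counts['h'] = counts['t']+3 = 7 → {'t': 4, 'h': 7}
sum of values = 11

11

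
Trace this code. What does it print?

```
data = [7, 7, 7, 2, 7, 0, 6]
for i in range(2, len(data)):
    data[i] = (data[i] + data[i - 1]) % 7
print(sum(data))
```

21

i=2: data[2] = (7+7)%7 = 0 → [7, 7, 0, 2, 7, 0, 6]
i=3: data[3] = (2+0)%7 = 2 → [7, 7, 0, 2, 7, 0, 6]
i=4: data[4] = (7+2)%7 = 2 → [7, 7, 0, 2, 2, 0, 6]
i=5: data[5] = (0+2)%7 = 2 → [7, 7, 0, 2, 2, 2, 6]
i=6: data[6] = (6+2)%7 = 1 → [7, 7, 0, 2, 2, 2, 1]
sum = 21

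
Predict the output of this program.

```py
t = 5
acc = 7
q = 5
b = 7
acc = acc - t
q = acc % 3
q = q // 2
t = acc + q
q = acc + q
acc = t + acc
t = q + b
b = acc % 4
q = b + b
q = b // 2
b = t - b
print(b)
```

acc = 7-5 = 2
q = 2%3 = 2
q = 2//2 = 1
t = 2+1 = 3
q = 2+1 = 3
acc = 3+2 = 5
t = 3+7 = 10
b = 5%4 = 1
q = 1+1 = 2
q = 1//2 = 0
b = 10-1 = 9

9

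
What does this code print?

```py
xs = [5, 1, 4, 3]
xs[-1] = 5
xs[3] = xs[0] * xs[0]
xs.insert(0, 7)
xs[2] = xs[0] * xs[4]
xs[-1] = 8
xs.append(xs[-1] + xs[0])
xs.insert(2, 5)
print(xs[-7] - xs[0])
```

xs[-1] = 5 → [5, 1, 4, 5]
xs[3] = xs[0]*xs[0] = 5*5 = 25 → [5, 1, 4, 25]
insert 7 at 0 → [7, 5, 1, 4, 25]
xs[2] = xs[0]*xs[4] = 7*25 = 175 → [7, 5, 175, 4, 25]
xs[-1] = 8 → [7, 5, 175, 4, 8]
append xs[-1]+xs[0] = 8+7 = 15 → [7, 5, 175, 4, 8, 15]
insert 5 at 2 → [7, 5, 5, 175, 4, 8, 15]
xs[-7]-xs[0] = 7-7 = 0

0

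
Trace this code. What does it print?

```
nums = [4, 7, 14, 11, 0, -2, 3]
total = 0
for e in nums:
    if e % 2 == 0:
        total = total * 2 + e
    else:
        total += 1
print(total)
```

99

e=4: even, total = 0*2+4 = 4
e=7: not even, total = 4+1 = 5
e=14: even, total = 5*2+14 = 24
e=11: not even, total = 24+1 = 25
e=0: even, total = 25*2+0 = 50
e=-2: even, total = 50*2+(-2) = 98
e=3: not even, total = 98+1 = 99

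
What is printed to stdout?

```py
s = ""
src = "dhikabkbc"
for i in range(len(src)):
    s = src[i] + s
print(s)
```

cbkbakihd

i=0: prepend 'd' → 'd'
i=1: prepend 'h' → 'hd'
i=2: prepend 'i' → 'ihd'
i=3: prepend 'k' → 'kihd'
i=4: prepend 'a' → 'akihd'
i=5: prepend 'b' → 'bakihd'
i=6: prepend 'k' → 'kbakihd'
i=7: prepend 'b' → 'bkbakihd'
i=8: prepend 'c' → 'cbkbakihd'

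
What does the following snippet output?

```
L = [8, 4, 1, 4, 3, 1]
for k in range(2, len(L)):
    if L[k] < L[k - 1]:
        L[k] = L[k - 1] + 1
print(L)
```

[8, 4, 5, 6, 7, 8]

k=2: 1<4, L[2] = 4+1 = 5 → [8, 4, 5, 4, 3, 1]
k=3: 4<5, L[3] = 5+1 = 6 → [8, 4, 5, 6, 3, 1]
k=4: 3<6, L[4] = 6+1 = 7 → [8, 4, 5, 6, 7, 1]
k=5: 1<7, L[5] = 7+1 = 8 → [8, 4, 5, 6, 7, 8]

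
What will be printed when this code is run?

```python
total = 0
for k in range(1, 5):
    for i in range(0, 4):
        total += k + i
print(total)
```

k=1,i=0: total = 0+1 = 1
k=1,i=1: total = 1+2 = 3
k=1,i=2: total = 3+3 = 6
k=1,i=3: total = 6+4 = 10
k=2,i=0: total = 10+2 = 12
k=2,i=1: total = 12+3 = 15
k=2,i=2: total = 15+4 = 19
k=2,i=3: total = 19+5 = 24
k=3,i=0: total = 24+3 = 27
k=3,i=1: total = 27+4 = 31
k=3,i=2: total = 31+5 = 36
k=3,i=3: total = 36+6 = 42
k=4,i=0: total = 42+4 = 46
k=4,i=1: total = 46+5 = 51
k=4,i=2: total = 51+6 = 57
k=4,i=3: total = 57+7 = 64

64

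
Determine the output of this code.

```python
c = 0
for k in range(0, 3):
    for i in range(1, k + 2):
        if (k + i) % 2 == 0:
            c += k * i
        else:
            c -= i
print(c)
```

k=0,i=1: odd sum, c = 0-1 = -1
k=1,i=1: even sum, c = (-1)+1 = 0
k=1,i=2: odd sum, c = 0-2 = -2
k=2,i=1: odd sum, c = (-2)-1 = -3
k=2,i=2: even sum, c = (-3)+4 = 1
k=2,i=3: odd sum, c = 1-3 = -2

-2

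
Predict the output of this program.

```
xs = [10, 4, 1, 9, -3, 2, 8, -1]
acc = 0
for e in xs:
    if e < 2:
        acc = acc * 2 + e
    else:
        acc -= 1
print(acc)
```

e=10: not <2, acc = 0-1 = -1
e=4: not <2, acc = (-1)-1 = -2
e=1: <2, acc = (-2)*2+1 = -3
e=9: not <2, acc = (-3)-1 = -4
e=-3: <2, acc = (-4)*2+(-3) = -11
e=2: not <2, acc = (-11)-1 = -12
e=8: not <2, acc = (-12)-1 = -13
e=-1: <2, acc = (-13)*2+(-1) = -27

-27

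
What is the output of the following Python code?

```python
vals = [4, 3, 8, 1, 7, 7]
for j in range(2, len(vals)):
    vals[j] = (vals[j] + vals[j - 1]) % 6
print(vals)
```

j=2: vals[2] = (8+3)%6 = 5 → [4, 3, 5, 1, 7, 7]
j=3: vals[3] = (1+5)%6 = 0 → [4, 3, 5, 0, 7, 7]
j=4: vals[4] = (7+0)%6 = 1 → [4, 3, 5, 0, 1, 7]
j=5: vals[5] = (7+1)%6 = 2 → [4, 3, 5, 0, 1, 2]

[4, 3, 5, 0, 1, 2]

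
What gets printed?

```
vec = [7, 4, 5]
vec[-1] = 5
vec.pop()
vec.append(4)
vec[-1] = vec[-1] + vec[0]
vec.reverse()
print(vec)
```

[11, 4, 7]

vec[-1] = 5 → [7, 4, 5]
pop() removes 5 → [7, 4]
append 4 → [7, 4, 4]
vec[-1] = vec[-1]+vec[0] = 4+7 = 11 → [7, 4, 11]
reverse → [11, 4, 7]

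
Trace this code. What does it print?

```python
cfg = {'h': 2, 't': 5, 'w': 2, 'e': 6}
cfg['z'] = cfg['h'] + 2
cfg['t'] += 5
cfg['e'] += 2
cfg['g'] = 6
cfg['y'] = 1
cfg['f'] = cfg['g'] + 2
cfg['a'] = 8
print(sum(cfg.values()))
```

49

cfg['z'] = cfg['h']+2 = 4 → {'h': 2, 't': 5, 'w': 2, 'e': 6, 'z': 4}
cfg['t'] = 5+5 = 10 → {'h': 2, 't': 10, 'w': 2, 'e': 6, 'z': 4}
cfg['e'] = 6+2 = 8 → {'h': 2, 't': 10, 'w': 2, 'e': 8, 'z': 4}
cfg['g'] = 6 → {'h': 2, 't': 10, 'w': 2, 'e': 8, 'z': 4, 'g': 6}
cfg['y'] = 1 → {'h': 2, 't': 10, 'w': 2, 'e': 8, 'z': 4, 'g': 6, 'y': 1}
cfg['f'] = cfg['g']+2 = 8 → {'h': 2, 't': 10, 'w': 2, 'e': 8, 'z': 4, 'g': 6, 'y': 1, 'f': 8}
cfg['a'] = 8 → {'h': 2, 't': 10, 'w': 2, 'e': 8, 'z': 4, 'g': 6, 'y': 1, 'f': 8, 'a': 8}
sum of values = 49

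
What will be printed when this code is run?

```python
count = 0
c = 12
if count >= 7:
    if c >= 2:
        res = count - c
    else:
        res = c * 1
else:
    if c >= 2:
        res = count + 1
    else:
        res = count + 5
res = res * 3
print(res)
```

count=0, c=12
count >= 7 is False; c >= 2 is True
→ res = count + 1 = 1
res = 1*3 = 3

3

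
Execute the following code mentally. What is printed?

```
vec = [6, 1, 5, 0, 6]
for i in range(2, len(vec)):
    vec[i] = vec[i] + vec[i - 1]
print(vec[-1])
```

12

i=2: vec[2] = 5+1 = 6 → [6, 1, 6, 0, 6]
i=3: vec[3] = 0+6 = 6 → [6, 1, 6, 6, 6]
i=4: vec[4] = 6+6 = 12 → [6, 1, 6, 6, 12]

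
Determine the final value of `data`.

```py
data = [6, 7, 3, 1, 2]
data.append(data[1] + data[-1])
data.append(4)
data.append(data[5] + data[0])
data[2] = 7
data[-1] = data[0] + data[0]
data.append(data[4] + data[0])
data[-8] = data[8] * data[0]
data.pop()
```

append data[1]+data[-1] = 7+2 = 9 → [6, 7, 3, 1, 2, 9]
append 4 → [6, 7, 3, 1, 2, 9, 4]
append data[5]+data[0] = 9+6 = 15 → [6, 7, 3, 1, 2, 9, 4, 15]
data[2] = 7 → [6, 7, 7, 1, 2, 9, 4, 15]
data[-1] = data[0]+data[0] = 6+6 = 12 → [6, 7, 7, 1, 2, 9, 4, 12]
append data[4]+data[0] = 2+6 = 8 → [6, 7, 7, 1, 2, 9, 4, 12, 8]
data[-8] = data[8]*data[0] = 8*6 = 48 → [6, 48, 7, 1, 2, 9, 4, 12, 8]
pop() removes 8 → [6, 48, 7, 1, 2, 9, 4, 12]

[6, 48, 7, 1, 2, 9, 4, 12]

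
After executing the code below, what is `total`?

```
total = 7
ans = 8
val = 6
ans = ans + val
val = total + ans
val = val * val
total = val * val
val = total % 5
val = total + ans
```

ans = 8+6 = 14
val = 7+14 = 21
val = 21*21 = 441
total = 441*441 = 194481
val = 194481%5 = 1
val = 194481+14 = 194495

194481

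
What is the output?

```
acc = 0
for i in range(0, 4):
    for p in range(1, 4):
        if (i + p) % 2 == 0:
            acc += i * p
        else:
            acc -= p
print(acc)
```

8

i=0,p=1: odd sum, acc = 0-1 = -1
i=0,p=2: even sum, acc = (-1)+0 = -1
i=0,p=3: odd sum, acc = (-1)-3 = -4
i=1,p=1: even sum, acc = (-4)+1 = -3
i=1,p=2: odd sum, acc = (-3)-2 = -5
i=1,p=3: even sum, acc = (-5)+3 = -2
i=2,p=1: odd sum, acc = (-2)-1 = -3
i=2,p=2: even sum, acc = (-3)+4 = 1
i=2,p=3: odd sum, acc = 1-3 = -2
i=3,p=1: even sum, acc = (-2)+3 = 1
i=3,p=2: odd sum, acc = 1-2 = -1
i=3,p=3: even sum, acc = (-1)+9 = 8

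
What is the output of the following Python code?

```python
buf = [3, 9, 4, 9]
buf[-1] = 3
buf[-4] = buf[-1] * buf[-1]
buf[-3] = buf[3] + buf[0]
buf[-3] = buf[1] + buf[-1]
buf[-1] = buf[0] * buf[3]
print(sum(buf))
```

buf[-1] = 3 → [3, 9, 4, 3]
buf[-4] = buf[-1]*buf[-1] = 3*3 = 9 → [9, 9, 4, 3]
buf[-3] = buf[3]+buf[0] = 3+9 = 12 → [9, 12, 4, 3]
buf[-3] = buf[1]+buf[-1] = 12+3 = 15 → [9, 15, 4, 3]
buf[-1] = buf[0]*buf[3] = 9*3 = 27 → [9, 15, 4, 27]
sum = 55

55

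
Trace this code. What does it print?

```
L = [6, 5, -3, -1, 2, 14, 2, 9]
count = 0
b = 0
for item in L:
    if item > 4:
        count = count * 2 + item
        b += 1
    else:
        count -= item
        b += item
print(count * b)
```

436

item=6: >4, count = 0*2+6 = 6; b=1
item=5: >4, count = 6*2+5 = 17; b=2
item=-3: not >4, count = 17-(-3) = 20; b=-1
item=-1: not >4, count = 20-(-1) = 21; b=-2
item=2: not >4, count = 21-2 = 19; b=0
item=14: >4, count = 19*2+14 = 52; b=1
item=2: not >4, count = 52-2 = 50; b=3
item=9: >4, count = 50*2+9 = 109; b=4
count*b = 109*4 = 436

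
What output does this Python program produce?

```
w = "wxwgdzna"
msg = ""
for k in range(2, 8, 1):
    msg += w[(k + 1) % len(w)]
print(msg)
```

k=2: add w[3]='g' → 'g'
k=3: add w[4]='d' → 'gd'
k=4: add w[5]='z' → 'gdz'
k=5: add w[6]='n' → 'gdzn'
k=6: add w[7]='a' → 'gdzna'
k=7: add w[0]='w' → 'gdznaw'

gdznaw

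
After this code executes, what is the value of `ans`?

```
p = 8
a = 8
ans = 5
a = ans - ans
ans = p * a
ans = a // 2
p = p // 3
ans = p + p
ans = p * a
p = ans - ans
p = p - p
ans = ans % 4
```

a = 5-5 = 0
ans = 8*0 = 0
ans = 0//2 = 0
p = 8//3 = 2
ans = 2+2 = 4
ans = 2*0 = 0
p = 0-0 = 0
p = 0-0 = 0
ans = 0%4 = 0

0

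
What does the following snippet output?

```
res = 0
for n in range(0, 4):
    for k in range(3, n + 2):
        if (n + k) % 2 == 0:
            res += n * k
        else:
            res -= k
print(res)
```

n=2,k=3: odd sum, res = 0-3 = -3
n=3,k=3: even sum, res = (-3)+9 = 6
n=3,k=4: odd sum, res = 6-4 = 2

2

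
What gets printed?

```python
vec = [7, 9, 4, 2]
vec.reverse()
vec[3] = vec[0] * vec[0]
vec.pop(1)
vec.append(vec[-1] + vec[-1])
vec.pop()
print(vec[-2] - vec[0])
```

reverse → [2, 4, 9, 7]
vec[3] = vec[0]*vec[0] = 2*2 = 4 → [2, 4, 9, 4]
pop(1) removes 4 → [2, 9, 4]
append vec[-1]+vec[-1] = 4+4 = 8 → [2, 9, 4, 8]
pop() removes 8 → [2, 9, 4]
vec[-2]-vec[0] = 9-2 = 7

7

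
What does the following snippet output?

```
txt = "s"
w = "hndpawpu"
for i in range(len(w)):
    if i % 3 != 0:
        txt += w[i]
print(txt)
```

sndawu

i=0: skip
i=1: add 'n' → 'sn'
i=2: add 'd' → 'snd'
i=3: skip
i=4: add 'a' → 'snda'
i=5: add 'w' → 'sndaw'
i=6: skip
i=7: add 'u' → 'sndawu'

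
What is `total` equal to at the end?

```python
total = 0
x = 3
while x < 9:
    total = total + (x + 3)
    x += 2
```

24

x=3: total = 0+6 = 6
x=5: total = 6+8 = 14
x=7: total = 14+10 = 24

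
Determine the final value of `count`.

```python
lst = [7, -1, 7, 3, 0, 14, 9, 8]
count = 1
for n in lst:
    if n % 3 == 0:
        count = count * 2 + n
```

n=7: not %3==0
n=-1: not %3==0
n=7: not %3==0
n=3: %3==0, count = 1*2+3 = 5
n=0: %3==0, count = 5*2+0 = 10
n=14: not %3==0
n=9: %3==0, count = 10*2+9 = 29
n=8: not %3==0

29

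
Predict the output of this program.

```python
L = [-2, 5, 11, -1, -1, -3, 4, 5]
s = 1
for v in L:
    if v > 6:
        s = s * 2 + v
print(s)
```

13

v=-2: not >6
v=5: not >6
v=11: >6, s = 1*2+11 = 13
v=-1: not >6
v=-1: not >6
v=-3: not >6
v=4: not >6
v=5: not >6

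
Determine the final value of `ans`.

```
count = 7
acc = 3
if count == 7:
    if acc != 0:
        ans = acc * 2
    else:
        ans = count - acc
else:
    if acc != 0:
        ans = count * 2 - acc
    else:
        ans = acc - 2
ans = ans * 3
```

count=7, acc=3
count == 7 is True; acc != 0 is True
→ ans = acc * 2 = 6
ans = 6*3 = 18

18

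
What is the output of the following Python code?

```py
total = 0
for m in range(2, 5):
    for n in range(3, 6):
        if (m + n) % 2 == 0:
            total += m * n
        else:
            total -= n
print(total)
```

m=2,n=3: odd sum, total = 0-3 = -3
m=2,n=4: even sum, total = (-3)+8 = 5
m=2,n=5: odd sum, total = 5-5 = 0
m=3,n=3: even sum, total = 0+9 = 9
m=3,n=4: odd sum, total = 9-4 = 5
m=3,n=5: even sum, total = 5+15 = 20
m=4,n=3: odd sum, total = 20-3 = 17
m=4,n=4: even sum, total = 17+16 = 33
m=4,n=5: odd sum, total = 33-5 = 28

28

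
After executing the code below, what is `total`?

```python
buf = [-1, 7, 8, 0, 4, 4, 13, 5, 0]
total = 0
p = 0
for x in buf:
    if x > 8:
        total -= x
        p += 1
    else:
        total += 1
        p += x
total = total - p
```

-33

x=-1: not >8, total = 0+1 = 1; p=-1
x=7: not >8, total = 1+1 = 2; p=6
x=8: not >8, total = 2+1 = 3; p=14
x=0: not >8, total = 3+1 = 4; p=14
x=4: not >8, total = 4+1 = 5; p=18
x=4: not >8, total = 5+1 = 6; p=22
x=13: >8, total = 6-13 = -7; p=23
x=5: not >8, total = (-7)+1 = -6; p=28
x=0: not >8, total = (-6)+1 = -5; p=28
total-p = (-5)-28 = -33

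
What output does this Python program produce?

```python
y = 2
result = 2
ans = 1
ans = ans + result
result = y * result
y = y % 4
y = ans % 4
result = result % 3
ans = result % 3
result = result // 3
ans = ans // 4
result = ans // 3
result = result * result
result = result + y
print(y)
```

3

ans = 1+2 = 3
result = 2*2 = 4
y = 2%4 = 2
y = 3%4 = 3
result = 4%3 = 1
ans = 1%3 = 1
result = 1//3 = 0
ans = 1//4 = 0
result = 0//3 = 0
result = 0*0 = 0
result = 0+3 = 3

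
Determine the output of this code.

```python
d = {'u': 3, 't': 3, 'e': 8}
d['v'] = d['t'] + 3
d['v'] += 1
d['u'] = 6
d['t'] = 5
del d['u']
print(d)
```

d['v'] = d['t']+3 = 6 → {'u': 3, 't': 3, 'e': 8, 'v': 6}
d['v'] = 6+1 = 7 → {'u': 3, 't': 3, 'e': 8, 'v': 7}
d['u'] = 6 → {'u': 6, 't': 3, 'e': 8, 'v': 7}
d['t'] = 5 → {'u': 6, 't': 5, 'e': 8, 'v': 7}
del 'u' → {'t': 5, 'e': 8, 'v': 7}

{'t': 5, 'e': 8, 'v': 7}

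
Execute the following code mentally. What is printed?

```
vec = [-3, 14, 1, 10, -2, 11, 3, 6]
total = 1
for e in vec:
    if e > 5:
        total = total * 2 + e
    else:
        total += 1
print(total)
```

226

e=-3: not >5, total = 1+1 = 2
e=14: >5, total = 2*2+14 = 18
e=1: not >5, total = 18+1 = 19
e=10: >5, total = 19*2+10 = 48
e=-2: not >5, total = 48+1 = 49
e=11: >5, total = 49*2+11 = 109
e=3: not >5, total = 109+1 = 110
e=6: >5, total = 110*2+6 = 226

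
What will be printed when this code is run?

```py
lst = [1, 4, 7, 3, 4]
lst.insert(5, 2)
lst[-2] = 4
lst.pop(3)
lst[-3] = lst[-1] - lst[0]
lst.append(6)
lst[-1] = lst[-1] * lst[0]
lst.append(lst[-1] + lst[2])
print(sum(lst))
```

insert 2 at 5 → [1, 4, 7, 3, 4, 2]
lst[-2] = 4 → [1, 4, 7, 3, 4, 2]
pop(3) removes 3 → [1, 4, 7, 4, 2]
lst[-3] = lst[-1]-lst[0] = 2-1 = 1 → [1, 4, 1, 4, 2]
append 6 → [1, 4, 1, 4, 2, 6]
lst[-1] = lst[-1]*lst[0] = 6*1 = 6 → [1, 4, 1, 4, 2, 6]
append lst[-1]+lst[2] = 6+1 = 7 → [1, 4, 1, 4, 2, 6, 7]
sum = 25

25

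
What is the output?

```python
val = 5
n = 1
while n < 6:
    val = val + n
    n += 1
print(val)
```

20

n=1: val = 5+1 = 6
n=2: val = 6+2 = 8
n=3: val = 8+3 = 11
n=4: val = 11+4 = 15
n=5: val = 15+5 = 20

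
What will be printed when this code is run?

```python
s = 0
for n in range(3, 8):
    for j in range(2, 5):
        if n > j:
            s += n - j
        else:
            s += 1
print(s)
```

34

n=3,j=2: 3>2, s = 0+1 = 1
n=3,j=3: not 3>3, s = 1+1 = 2
n=3,j=4: not 3>4, s = 2+1 = 3
n=4,j=2: 4>2, s = 3+2 = 5
n=4,j=3: 4>3, s = 5+1 = 6
n=4,j=4: not 4>4, s = 6+1 = 7
n=5,j=2: 5>2, s = 7+3 = 10
n=5,j=3: 5>3, s = 10+2 = 12
n=5,j=4: 5>4, s = 12+1 = 13
n=6,j=2: 6>2, s = 13+4 = 17
n=6,j=3: 6>3, s = 17+3 = 20
n=6,j=4: 6>4, s = 20+2 = 22
n=7,j=2: 7>2, s = 22+5 = 27
n=7,j=3: 7>3, s = 27+4 = 31
n=7,j=4: 7>4, s = 31+3 = 34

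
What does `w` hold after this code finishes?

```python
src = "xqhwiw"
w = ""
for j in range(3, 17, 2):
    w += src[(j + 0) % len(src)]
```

j=3: add src[3]='w' → 'w'
j=5: add src[5]='w' → 'ww'
j=7: add src[1]='q' → 'wwq'
j=9: add src[3]='w' → 'wwqw'
j=11: add src[5]='w' → 'wwqww'
j=13: add src[1]='q' → 'wwqwwq'
j=15: add src[3]='w' → 'wwqwwqw'

'wwqwwqw'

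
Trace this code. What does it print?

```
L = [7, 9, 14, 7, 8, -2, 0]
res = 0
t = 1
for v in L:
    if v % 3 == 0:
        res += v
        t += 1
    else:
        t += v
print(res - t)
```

v=7: not %3==0; t=8
v=9: %3==0, res = 0+9 = 9; t=9
v=14: not %3==0; t=23
v=7: not %3==0; t=30
v=8: not %3==0; t=38
v=-2: not %3==0; t=36
v=0: %3==0, res = 9+0 = 9; t=37
res-t = 9-37 = -28

-28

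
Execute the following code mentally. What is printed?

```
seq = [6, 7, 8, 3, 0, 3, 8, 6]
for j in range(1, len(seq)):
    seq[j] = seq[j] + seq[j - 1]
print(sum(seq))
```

j=1: seq[1] = 7+6 = 13 → [6, 13, 8, 3, 0, 3, 8, 6]
j=2: seq[2] = 8+13 = 21 → [6, 13, 21, 3, 0, 3, 8, 6]
j=3: seq[3] = 3+21 = 24 → [6, 13, 21, 24, 0, 3, 8, 6]
j=4: seq[4] = 0+24 = 24 → [6, 13, 21, 24, 24, 3, 8, 6]
j=5: seq[5] = 3+24 = 27 → [6, 13, 21, 24, 24, 27, 8, 6]
j=6: seq[6] = 8+27 = 35 → [6, 13, 21, 24, 24, 27, 35, 6]
j=7: seq[7] = 6+35 = 41 → [6, 13, 21, 24, 24, 27, 35, 41]
sum = 191

191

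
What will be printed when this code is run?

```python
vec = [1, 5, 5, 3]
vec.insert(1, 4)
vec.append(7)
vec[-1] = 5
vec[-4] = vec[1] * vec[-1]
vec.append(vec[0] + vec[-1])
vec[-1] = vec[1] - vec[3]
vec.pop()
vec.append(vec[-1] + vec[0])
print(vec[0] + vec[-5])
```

21

insert 4 at 1 → [1, 4, 5, 5, 3]
append 7 → [1, 4, 5, 5, 3, 7]
vec[-1] = 5 → [1, 4, 5, 5, 3, 5]
vec[-4] = vec[1]*vec[-1] = 4*5 = 20 → [1, 4, 20, 5, 3, 5]
append vec[0]+vec[-1] = 1+5 = 6 → [1, 4, 20, 5, 3, 5, 6]
vec[-1] = vec[1]-vec[3] = 4-5 = -1 → [1, 4, 20, 5, 3, 5, -1]
pop() removes -1 → [1, 4, 20, 5, 3, 5]
append vec[-1]+vec[0] = 5+1 = 6 → [1, 4, 20, 5, 3, 5, 6]
vec[0]+vec[-5] = 1+20 = 21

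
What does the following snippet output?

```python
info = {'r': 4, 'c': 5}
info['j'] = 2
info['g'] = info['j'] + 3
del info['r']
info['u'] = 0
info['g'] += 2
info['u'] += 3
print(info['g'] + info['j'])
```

9

info['j'] = 2 → {'r': 4, 'c': 5, 'j': 2}
info['g'] = info['j']+3 = 5 → {'r': 4, 'c': 5, 'j': 2, 'g': 5}
del 'r' → {'c': 5, 'j': 2, 'g': 5}
info['u'] = 0 → {'c': 5, 'j': 2, 'g': 5, 'u': 0}
info['g'] = 5+2 = 7 → {'c': 5, 'j': 2, 'g': 7, 'u': 0}
info['u'] = 0+3 = 3 → {'c': 5, 'j': 2, 'g': 7, 'u': 3}
info['g']+info['j'] = 7+2 = 9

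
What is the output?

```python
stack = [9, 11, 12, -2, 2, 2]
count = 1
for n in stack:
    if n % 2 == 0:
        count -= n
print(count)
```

n=9: not even
n=11: not even
n=12: even, count = 1-12 = -11
n=-2: even, count = (-11)-(-2) = -9
n=2: even, count = (-9)-2 = -11
n=2: even, count = (-11)-2 = -13

-13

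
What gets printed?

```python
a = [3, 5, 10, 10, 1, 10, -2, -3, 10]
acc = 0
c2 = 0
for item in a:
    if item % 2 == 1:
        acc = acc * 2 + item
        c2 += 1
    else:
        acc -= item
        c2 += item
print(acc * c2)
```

-2646

item=3: odd, acc = 0*2+3 = 3; c2=1
item=5: odd, acc = 3*2+5 = 11; c2=2
item=10: not odd, acc = 11-10 = 1; c2=12
item=10: not odd, acc = 1-10 = -9; c2=22
item=1: odd, acc = (-9)*2+1 = -17; c2=23
item=10: not odd, acc = (-17)-10 = -27; c2=33
item=-2: not odd, acc = (-27)-(-2) = -25; c2=31
item=-3: odd, acc = (-25)*2+(-3) = -53; c2=32
item=10: not odd, acc = (-53)-10 = -63; c2=42
acc*c2 = (-63)*42 = -2646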